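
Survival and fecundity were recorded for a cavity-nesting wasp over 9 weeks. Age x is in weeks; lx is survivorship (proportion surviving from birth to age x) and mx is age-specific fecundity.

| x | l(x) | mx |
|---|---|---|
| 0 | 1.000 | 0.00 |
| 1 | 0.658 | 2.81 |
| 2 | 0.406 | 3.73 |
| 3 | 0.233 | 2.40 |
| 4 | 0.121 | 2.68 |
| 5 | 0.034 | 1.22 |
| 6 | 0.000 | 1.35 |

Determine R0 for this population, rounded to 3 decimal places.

4.288

lx·mx by age: 0, 1.84898, 1.51438, 0.5592, 0.32428, 0.04148, 0
R0 = Σ lx·mx = 4.28832 → 4.288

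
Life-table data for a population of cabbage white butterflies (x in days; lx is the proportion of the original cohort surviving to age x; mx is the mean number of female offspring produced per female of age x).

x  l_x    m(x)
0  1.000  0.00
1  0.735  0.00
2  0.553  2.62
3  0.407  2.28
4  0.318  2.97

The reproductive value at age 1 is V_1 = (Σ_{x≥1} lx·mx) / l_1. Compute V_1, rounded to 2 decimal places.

4.52

lx·mx for x ≥ 1: 0, 1.44886, 0.92796, 0.94446 → sum = 3.32128
V_1 = 3.32128 / l_1 = 3.32128 / 0.735 = 4.518748… → 4.52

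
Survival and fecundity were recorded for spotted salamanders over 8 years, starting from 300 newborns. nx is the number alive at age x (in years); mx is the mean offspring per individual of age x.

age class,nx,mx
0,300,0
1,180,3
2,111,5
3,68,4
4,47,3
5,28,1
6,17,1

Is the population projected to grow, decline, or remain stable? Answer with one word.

growing

lx = nx/n0 = nx/300: 1, 0.6, 0.37, 0.22667…, 0.15667…, 0.09333…, 0.05667…
R0 = Σ lx·mx = 0 + 1.8 + 1.85 + 0.906667… + 0.47… + 0.093333… + 0.056667… = 5.176667…
R0 > 1, so the population is growing.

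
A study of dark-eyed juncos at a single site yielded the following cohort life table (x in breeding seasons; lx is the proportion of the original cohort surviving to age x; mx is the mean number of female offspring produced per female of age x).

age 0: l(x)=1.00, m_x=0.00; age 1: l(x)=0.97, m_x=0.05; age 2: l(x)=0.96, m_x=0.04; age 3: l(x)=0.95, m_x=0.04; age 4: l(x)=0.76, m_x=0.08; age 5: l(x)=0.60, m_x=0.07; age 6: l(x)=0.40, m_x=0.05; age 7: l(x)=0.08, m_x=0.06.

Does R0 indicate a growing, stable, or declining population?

R0 = Σ lx·mx = 0 + 0.0485 + 0.0384 + 0.038 + 0.0608 + 0.042 + 0.02 + 0.0048 = 0.2525
R0 < 1, so the population is declining.

declining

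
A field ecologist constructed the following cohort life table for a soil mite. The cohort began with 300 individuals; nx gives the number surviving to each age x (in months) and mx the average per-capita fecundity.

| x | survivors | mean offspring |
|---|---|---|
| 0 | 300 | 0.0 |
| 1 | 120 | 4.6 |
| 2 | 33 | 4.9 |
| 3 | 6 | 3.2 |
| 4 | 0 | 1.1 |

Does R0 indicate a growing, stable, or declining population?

growing

lx = nx/n0 = nx/300: 1, 0.4, 0.11, 0.02, 0
R0 = Σ lx·mx = 0 + 1.84 + 0.539 + 0.064 + 0 = 2.443
R0 > 1, so the population is growing.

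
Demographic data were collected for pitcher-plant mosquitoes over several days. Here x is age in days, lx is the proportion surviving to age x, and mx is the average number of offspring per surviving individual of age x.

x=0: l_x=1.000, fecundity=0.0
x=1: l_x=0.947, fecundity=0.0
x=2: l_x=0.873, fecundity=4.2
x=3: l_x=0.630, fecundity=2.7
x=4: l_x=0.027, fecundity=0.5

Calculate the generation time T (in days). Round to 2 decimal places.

lx·mx: 0, 0, 3.6666, 1.701, 0.0135 → R0 = 5.3811
x·lx·mx: 0, 0, 7.3332, 5.103, 0.054 → Σ = 12.4902
T = 12.4902 / 5.3811 = 2.321124… → 2.32

2.32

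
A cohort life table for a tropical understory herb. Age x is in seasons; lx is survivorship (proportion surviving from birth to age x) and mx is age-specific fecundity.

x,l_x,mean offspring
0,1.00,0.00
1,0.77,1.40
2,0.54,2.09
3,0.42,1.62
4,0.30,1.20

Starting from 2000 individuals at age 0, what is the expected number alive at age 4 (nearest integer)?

600

Expected survivors = N0 · l_4 = 2000 × 0.30 = 600 → 600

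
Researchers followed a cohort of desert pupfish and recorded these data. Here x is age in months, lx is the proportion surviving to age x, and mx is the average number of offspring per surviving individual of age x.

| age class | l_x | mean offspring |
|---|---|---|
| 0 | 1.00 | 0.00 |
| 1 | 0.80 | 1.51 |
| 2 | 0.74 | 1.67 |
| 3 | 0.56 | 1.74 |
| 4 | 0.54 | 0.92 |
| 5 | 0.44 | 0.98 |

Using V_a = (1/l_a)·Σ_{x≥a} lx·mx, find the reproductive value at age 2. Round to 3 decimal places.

lx·mx for x ≥ 2: 1.2358, 0.9744, 0.4968, 0.4312 → sum = 3.1382
V_2 = 3.1382 / l_2 = 3.1382 / 0.74 = 4.240811… → 4.241

4.241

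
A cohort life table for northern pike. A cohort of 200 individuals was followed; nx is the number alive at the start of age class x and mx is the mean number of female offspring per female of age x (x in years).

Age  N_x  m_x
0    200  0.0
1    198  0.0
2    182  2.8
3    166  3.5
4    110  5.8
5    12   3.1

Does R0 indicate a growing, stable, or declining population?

growing

lx = nx/n0 = nx/200: 1, 0.99, 0.91, 0.83, 0.55, 0.06
R0 = Σ lx·mx = 0 + 0 + 2.548 + 2.905 + 3.19 + 0.186 = 8.829
R0 > 1, so the population is growing.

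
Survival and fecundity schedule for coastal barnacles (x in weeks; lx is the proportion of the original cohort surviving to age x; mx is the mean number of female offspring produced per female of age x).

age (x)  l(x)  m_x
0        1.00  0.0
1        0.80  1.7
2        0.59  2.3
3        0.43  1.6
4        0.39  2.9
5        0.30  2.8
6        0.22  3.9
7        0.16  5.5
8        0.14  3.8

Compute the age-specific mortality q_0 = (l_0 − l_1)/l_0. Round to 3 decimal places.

0.200

q_0 = (l_0 − l_1) / l_0 = (1 − 0.8) / 1
     = 0.2 / 1 = 0.2 → 0.200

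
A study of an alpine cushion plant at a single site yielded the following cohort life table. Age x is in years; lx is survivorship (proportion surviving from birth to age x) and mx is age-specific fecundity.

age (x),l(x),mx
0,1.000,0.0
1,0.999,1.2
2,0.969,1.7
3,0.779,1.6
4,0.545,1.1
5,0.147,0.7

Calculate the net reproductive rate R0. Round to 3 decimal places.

4.795

lx·mx by age: 0, 1.1988, 1.6473, 1.2464, 0.5995, 0.1029
R0 = Σ lx·mx = 4.7949 → 4.795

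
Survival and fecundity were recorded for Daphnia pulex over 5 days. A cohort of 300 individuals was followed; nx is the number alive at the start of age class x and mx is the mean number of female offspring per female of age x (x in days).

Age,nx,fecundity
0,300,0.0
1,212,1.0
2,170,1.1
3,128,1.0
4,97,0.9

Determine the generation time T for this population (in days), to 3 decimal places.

2.147

lx = nx/n0 = nx/300: 1, 0.70667…, 0.56667…, 0.42667…, 0.32333…
lx·mx: 0, 0.706667…, 0.623333…, 0.426667…, 0.291… → R0 = 2.047667…
x·lx·mx: 0, 0.706667…, 1.246667…, 1.28…, 1.164… → Σ = 4.397333…
T = 4.397333… / 2.047667… = 2.147485… → 2.147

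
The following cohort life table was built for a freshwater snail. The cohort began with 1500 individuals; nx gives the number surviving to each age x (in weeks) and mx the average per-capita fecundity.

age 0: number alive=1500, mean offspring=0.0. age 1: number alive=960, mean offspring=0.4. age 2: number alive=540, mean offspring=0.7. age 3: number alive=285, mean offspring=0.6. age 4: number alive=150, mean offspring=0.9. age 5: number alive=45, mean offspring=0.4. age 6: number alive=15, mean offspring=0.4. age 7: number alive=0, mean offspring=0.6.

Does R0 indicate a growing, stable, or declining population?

declining

lx = nx/n0 = nx/1500: 1, 0.64, 0.36, 0.19, 0.1, 0.03, 0.01, 0
R0 = Σ lx·mx = 0 + 0.256 + 0.252 + 0.114 + 0.09 + 0.012 + 0.004 + 0 = 0.728
R0 < 1, so the population is declining.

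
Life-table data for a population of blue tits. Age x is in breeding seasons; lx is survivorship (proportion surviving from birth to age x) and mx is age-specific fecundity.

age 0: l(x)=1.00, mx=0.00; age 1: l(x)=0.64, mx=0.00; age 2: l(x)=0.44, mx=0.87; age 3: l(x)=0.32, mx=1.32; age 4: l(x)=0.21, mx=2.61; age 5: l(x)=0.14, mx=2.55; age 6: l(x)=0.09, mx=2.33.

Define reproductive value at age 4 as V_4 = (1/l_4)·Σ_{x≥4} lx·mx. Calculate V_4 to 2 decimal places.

lx·mx for x ≥ 4: 0.5481, 0.357, 0.2097 → sum = 1.1148
V_4 = 1.1148 / l_4 = 1.1148 / 0.21 = 5.308571… → 5.31

5.31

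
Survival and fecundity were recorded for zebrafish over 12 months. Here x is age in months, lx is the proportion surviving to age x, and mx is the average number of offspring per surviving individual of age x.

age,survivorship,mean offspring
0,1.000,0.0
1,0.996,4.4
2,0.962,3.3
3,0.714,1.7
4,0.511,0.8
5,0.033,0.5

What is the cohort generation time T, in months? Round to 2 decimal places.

lx·mx: 0, 4.3824, 3.1746, 1.2138, 0.4088, 0.0165 → R0 = 9.1961
x·lx·mx: 0, 4.3824, 6.3492, 3.6414, 1.6352, 0.0825 → Σ = 16.0907
T = 16.0907 / 9.1961 = 1.749731… → 1.75

1.75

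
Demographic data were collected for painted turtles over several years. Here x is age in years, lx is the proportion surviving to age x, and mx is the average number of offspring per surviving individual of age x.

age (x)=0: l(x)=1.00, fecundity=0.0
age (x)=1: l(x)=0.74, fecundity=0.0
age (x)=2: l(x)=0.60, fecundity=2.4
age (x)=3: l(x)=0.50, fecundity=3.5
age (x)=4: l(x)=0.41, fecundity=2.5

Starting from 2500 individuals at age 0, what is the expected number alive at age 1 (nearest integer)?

1850

Expected survivors = N0 · l_1 = 2500 × 0.74 = 1850 → 1850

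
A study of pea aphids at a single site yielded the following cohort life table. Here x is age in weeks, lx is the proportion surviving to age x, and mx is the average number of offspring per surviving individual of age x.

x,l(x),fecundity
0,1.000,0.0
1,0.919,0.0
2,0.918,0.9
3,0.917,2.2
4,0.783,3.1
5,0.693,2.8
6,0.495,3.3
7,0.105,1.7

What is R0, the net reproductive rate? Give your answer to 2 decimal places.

9.02

lx·mx by age: 0, 0, 0.8262, 2.0174, 2.4273, 1.9404, 1.6335, 0.1785
R0 = Σ lx·mx = 9.0233 → 9.02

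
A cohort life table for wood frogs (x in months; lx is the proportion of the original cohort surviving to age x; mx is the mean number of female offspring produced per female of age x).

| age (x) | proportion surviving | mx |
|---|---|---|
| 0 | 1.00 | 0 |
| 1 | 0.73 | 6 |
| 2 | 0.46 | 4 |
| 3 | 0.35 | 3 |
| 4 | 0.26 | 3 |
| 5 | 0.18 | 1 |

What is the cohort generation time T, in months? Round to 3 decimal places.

lx·mx: 0, 4.38, 1.84, 1.05, 0.78, 0.18 → R0 = 8.23
x·lx·mx: 0, 4.38, 3.68, 3.15, 3.12, 0.9 → Σ = 15.23
T = 15.23 / 8.23 = 1.850547… → 1.851

1.851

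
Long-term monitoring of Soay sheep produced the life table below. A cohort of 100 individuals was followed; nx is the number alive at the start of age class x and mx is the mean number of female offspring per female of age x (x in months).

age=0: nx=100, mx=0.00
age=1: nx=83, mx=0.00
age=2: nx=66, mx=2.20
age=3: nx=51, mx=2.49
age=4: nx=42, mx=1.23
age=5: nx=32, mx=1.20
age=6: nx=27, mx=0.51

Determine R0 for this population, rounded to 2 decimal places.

3.76

lx = nx/n0 = nx/100: 1, 0.83, 0.66, 0.51, 0.42, 0.32, 0.27
lx·mx by age: 0, 0, 1.452, 1.2699, 0.5166, 0.384, 0.1377
R0 = Σ lx·mx = 3.7602 → 3.76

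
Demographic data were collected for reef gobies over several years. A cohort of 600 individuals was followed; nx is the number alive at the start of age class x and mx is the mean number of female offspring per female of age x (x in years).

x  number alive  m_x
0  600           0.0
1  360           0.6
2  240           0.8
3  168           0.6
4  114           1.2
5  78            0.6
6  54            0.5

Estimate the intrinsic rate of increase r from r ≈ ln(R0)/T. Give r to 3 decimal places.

lx = nx/n0 = nx/600: 1, 0.6, 0.4, 0.28, 0.19, 0.13, 0.09
R0 = Σ lx·mx = 0 + 0.36 + 0.32 + 0.168 + 0.228 + 0.078 + 0.045 = 1.199
Σ x·lx·mx = 3.076; T = 3.076/1.199 = 2.56547…
r ≈ ln(R0)/T = ln(1.199)/2.56547… = 0.07074… → 0.071

0.071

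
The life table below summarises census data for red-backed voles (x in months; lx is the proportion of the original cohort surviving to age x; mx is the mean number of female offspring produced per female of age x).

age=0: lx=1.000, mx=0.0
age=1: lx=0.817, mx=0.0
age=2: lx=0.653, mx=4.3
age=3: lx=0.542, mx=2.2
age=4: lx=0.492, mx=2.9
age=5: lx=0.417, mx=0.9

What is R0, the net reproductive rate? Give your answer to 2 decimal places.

lx·mx by age: 0, 0, 2.8079, 1.1924, 1.4268, 0.3753
R0 = Σ lx·mx = 5.8024 → 5.80

5.80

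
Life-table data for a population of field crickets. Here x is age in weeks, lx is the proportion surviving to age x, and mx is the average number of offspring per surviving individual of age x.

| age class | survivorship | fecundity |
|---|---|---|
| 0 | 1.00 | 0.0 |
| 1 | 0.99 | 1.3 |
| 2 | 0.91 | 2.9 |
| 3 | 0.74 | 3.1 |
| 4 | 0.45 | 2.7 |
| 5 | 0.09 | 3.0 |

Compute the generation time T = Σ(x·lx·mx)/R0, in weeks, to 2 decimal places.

lx·mx: 0, 1.287, 2.639, 2.294, 1.215, 0.27 → R0 = 7.705
x·lx·mx: 0, 1.287, 5.278, 6.882, 4.86, 1.35 → Σ = 19.657
T = 19.657 / 7.705 = 2.551201… → 2.55

2.55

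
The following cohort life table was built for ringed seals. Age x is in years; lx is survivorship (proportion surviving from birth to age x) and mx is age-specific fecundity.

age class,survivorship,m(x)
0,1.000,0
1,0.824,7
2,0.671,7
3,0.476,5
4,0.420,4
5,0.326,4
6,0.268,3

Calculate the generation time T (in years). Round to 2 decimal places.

lx·mx: 0, 5.768, 4.697, 2.38, 1.68, 1.304, 0.804 → R0 = 16.633
x·lx·mx: 0, 5.768, 9.394, 7.14, 6.72, 6.52, 4.824 → Σ = 40.366
T = 40.366 / 16.633 = 2.426862… → 2.43

2.43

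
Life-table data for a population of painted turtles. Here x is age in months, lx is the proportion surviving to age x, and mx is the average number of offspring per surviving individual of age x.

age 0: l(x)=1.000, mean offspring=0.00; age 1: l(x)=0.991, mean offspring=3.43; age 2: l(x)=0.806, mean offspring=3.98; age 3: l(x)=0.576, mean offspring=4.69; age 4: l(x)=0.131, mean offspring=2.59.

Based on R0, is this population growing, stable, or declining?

growing

R0 = Σ lx·mx = 0 + 3.39913 + 3.20788 + 2.70144 + 0.33929 = 9.64774
R0 > 1, so the population is growing.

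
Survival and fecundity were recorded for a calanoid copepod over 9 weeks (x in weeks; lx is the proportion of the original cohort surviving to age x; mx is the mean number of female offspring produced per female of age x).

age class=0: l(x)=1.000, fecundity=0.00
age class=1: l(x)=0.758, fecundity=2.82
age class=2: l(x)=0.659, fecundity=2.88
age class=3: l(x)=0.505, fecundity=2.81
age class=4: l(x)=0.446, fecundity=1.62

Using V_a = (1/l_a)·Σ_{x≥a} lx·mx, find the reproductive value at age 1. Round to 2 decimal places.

8.15

lx·mx for x ≥ 1: 2.13756, 1.89792, 1.41905, 0.72252 → sum = 6.17705
V_1 = 6.17705 / l_1 = 6.17705 / 0.758 = 8.149142… → 8.15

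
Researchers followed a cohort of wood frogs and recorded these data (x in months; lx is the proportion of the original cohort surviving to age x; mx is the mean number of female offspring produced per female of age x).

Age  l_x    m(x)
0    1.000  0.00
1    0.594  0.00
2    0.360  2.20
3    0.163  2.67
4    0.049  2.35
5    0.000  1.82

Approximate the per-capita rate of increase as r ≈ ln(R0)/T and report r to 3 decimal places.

R0 = Σ lx·mx = 0 + 0 + 0.792 + 0.43521 + 0.11515 + 0 = 1.34236
Σ x·lx·mx = 3.35023; T = 3.35023/1.34236 = 2.49578…
r ≈ ln(R0)/T = ln(1.34236)/2.49578… = 0.11797… → 0.118

0.118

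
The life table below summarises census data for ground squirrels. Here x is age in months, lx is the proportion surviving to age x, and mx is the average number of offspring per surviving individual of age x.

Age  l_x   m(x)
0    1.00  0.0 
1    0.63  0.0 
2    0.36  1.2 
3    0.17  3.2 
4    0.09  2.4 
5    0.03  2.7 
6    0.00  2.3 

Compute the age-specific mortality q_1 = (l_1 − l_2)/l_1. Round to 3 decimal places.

q_1 = (l_1 − l_2) / l_1 = (0.63 − 0.36) / 0.63
     = 0.27 / 0.63 = 0.428571… → 0.429

0.429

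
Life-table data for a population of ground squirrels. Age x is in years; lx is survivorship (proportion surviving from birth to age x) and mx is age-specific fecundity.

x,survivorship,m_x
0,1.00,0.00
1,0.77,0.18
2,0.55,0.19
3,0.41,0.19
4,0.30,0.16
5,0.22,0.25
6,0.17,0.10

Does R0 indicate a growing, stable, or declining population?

declining

R0 = Σ lx·mx = 0 + 0.1386 + 0.1045 + 0.0779 + 0.048 + 0.055 + 0.017 = 0.441
R0 < 1, so the population is declining.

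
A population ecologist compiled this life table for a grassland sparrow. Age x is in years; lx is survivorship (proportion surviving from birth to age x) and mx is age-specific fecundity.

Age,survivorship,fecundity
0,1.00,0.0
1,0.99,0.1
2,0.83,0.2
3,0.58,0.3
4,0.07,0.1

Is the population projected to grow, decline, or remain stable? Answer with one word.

declining

R0 = Σ lx·mx = 0 + 0.099 + 0.166 + 0.174 + 0.007 = 0.446
R0 < 1, so the population is declining.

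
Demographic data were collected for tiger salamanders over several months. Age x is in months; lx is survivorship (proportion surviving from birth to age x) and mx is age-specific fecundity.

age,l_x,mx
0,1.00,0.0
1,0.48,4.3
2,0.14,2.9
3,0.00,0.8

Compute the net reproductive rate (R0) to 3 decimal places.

2.470

lx·mx by age: 0, 2.064, 0.406, 0
R0 = Σ lx·mx = 2.47 → 2.470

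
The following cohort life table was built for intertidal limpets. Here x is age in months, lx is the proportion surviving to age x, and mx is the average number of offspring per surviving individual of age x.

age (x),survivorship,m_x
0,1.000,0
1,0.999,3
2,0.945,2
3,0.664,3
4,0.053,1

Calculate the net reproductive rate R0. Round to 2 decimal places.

6.93

lx·mx by age: 0, 2.997, 1.89, 1.992, 0.053
R0 = Σ lx·mx = 6.932 → 6.93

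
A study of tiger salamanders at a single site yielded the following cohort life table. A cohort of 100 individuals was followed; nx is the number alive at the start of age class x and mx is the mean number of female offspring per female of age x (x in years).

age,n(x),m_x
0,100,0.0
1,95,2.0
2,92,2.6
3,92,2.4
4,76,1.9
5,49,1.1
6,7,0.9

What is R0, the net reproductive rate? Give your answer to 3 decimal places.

8.546

lx = nx/n0 = nx/100: 1, 0.95, 0.92, 0.92, 0.76, 0.49, 0.07
lx·mx by age: 0, 1.9, 2.392, 2.208, 1.444, 0.539, 0.063
R0 = Σ lx·mx = 8.546 → 8.546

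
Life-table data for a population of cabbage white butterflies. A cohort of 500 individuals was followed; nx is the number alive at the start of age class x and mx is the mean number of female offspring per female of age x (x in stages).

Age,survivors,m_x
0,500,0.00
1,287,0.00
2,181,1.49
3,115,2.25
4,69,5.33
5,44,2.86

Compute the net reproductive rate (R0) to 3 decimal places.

2.044

lx = nx/n0 = nx/500: 1, 0.574, 0.362, 0.23, 0.138, 0.088
lx·mx by age: 0, 0, 0.53938, 0.5175, 0.73554, 0.25168
R0 = Σ lx·mx = 2.0441 → 2.044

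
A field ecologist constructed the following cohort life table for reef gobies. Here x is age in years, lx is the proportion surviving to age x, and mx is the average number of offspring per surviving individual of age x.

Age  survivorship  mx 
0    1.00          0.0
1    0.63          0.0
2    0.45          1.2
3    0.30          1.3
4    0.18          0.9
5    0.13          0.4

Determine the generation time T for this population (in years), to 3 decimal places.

lx·mx: 0, 0, 0.54, 0.39, 0.162, 0.052 → R0 = 1.144
x·lx·mx: 0, 0, 1.08, 1.17, 0.648, 0.26 → Σ = 3.158
T = 3.158 / 1.144 = 2.76049… → 2.760

2.760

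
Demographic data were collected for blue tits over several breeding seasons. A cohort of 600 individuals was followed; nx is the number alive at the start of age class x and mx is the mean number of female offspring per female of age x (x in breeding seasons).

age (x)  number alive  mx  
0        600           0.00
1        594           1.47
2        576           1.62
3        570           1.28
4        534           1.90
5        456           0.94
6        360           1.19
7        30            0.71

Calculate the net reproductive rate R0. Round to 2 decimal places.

7.38

lx = nx/n0 = nx/600: 1, 0.99, 0.96, 0.95, 0.89, 0.76, 0.6, 0.05
lx·mx by age: 0, 1.4553, 1.5552, 1.216, 1.691, 0.7144, 0.714, 0.0355
R0 = Σ lx·mx = 7.3814 → 7.38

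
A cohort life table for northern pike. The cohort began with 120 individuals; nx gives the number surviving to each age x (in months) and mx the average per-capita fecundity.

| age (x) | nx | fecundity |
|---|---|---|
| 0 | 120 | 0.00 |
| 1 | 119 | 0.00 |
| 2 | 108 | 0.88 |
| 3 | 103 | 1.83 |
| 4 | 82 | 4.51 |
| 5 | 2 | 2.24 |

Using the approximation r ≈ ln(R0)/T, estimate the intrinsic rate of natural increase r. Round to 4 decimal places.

lx = nx/n0 = nx/120: 1, 0.99167…, 0.9, 0.85833…, 0.68333…, 0.01667…
R0 = Σ lx·mx = 0 + 0 + 0.792 + 1.57075… + 3.08183… + 0.03733… = 5.481917…
Σ x·lx·mx = 18.81025…; T = 18.81025…/5.481917… = 3.43133…
r ≈ ln(R0)/T = ln(5.481917…)/3.43133… = 0.495859… → 0.4959

0.4959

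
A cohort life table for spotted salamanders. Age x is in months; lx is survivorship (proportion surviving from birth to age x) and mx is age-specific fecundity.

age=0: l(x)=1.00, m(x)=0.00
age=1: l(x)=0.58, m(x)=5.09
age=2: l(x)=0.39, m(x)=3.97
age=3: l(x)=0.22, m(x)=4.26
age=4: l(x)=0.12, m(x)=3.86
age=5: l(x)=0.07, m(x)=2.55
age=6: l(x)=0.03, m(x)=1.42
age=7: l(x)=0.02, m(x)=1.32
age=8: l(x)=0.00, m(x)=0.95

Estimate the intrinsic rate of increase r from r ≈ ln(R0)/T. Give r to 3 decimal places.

0.927

R0 = Σ lx·mx = 0 + 2.9522 + 1.5483 + 0.9372 + 0.4632 + 0.1785 + 0.0426 + 0.0264 + 0 = 6.1484
Σ x·lx·mx = 12.0461; T = 12.0461/6.1484 = 1.95923…
r ≈ ln(R0)/T = ln(6.1484)/1.95923… = 0.92699… → 0.927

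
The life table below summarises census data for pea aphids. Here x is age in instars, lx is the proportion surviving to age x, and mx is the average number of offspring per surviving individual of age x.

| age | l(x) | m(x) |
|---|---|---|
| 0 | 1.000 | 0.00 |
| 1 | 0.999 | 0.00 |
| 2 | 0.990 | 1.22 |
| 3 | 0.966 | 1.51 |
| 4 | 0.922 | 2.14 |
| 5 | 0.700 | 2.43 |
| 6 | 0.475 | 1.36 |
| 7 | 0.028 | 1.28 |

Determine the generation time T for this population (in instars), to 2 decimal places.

lx·mx: 0, 0, 1.2078, 1.45866, 1.97308, 1.701, 0.646, 0.03584 → R0 = 7.02238
x·lx·mx: 0, 0, 2.4156, 4.37598, 7.89232, 8.505, 3.876, 0.25088 → Σ = 27.31578
T = 27.31578 / 7.02238 = 3.889818… → 3.89

3.89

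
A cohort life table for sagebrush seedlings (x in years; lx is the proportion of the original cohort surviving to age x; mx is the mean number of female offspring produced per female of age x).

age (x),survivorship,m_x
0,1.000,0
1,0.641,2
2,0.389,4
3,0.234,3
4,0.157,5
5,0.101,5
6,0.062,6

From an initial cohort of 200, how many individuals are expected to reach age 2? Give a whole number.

Expected survivors = N0 · l_2 = 200 × 0.389 = 77.8 → 78

78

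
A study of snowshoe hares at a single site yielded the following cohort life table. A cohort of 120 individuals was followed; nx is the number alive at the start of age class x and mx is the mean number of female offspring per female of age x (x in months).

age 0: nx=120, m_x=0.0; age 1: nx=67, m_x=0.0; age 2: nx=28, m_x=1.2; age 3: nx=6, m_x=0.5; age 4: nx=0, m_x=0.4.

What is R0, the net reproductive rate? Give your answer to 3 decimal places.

0.305

lx = nx/n0 = nx/120: 1, 0.55833…, 0.23333…, 0.05, 0
lx·mx by age: 0, 0, 0.28…, 0.025, 0
R0 = Σ lx·mx = 0.305… → 0.305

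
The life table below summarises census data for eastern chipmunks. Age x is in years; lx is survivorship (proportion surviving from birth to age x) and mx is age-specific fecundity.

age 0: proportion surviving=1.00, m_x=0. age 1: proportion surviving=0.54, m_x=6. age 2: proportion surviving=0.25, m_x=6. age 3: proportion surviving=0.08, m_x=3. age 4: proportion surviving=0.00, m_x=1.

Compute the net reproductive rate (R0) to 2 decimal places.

lx·mx by age: 0, 3.24, 1.5, 0.24, 0
R0 = Σ lx·mx = 4.98 → 4.98

4.98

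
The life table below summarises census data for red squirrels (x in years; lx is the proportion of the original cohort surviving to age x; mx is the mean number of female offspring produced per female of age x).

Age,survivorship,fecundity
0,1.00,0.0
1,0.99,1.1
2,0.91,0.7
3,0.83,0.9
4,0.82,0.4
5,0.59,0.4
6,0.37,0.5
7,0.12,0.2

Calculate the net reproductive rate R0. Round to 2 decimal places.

lx·mx by age: 0, 1.089, 0.637, 0.747, 0.328, 0.236, 0.185, 0.024
R0 = Σ lx·mx = 3.246 → 3.25

3.25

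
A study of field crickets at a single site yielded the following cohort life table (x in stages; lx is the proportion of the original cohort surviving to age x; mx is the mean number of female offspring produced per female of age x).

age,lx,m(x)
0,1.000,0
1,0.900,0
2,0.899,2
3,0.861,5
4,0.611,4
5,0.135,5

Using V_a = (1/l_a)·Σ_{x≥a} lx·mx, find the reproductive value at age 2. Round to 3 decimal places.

10.258

lx·mx for x ≥ 2: 1.798, 4.305, 2.444, 0.675 → sum = 9.222
V_2 = 9.222 / l_2 = 9.222 / 0.899 = 10.258065… → 10.258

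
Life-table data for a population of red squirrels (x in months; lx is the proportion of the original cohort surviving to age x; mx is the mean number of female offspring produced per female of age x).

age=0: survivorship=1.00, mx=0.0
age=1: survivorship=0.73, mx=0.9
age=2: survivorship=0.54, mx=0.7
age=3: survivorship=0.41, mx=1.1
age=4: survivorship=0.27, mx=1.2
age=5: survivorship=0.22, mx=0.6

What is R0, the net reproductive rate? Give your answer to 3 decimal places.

1.942

lx·mx by age: 0, 0.657, 0.378, 0.451, 0.324, 0.132
R0 = Σ lx·mx = 1.942 → 1.942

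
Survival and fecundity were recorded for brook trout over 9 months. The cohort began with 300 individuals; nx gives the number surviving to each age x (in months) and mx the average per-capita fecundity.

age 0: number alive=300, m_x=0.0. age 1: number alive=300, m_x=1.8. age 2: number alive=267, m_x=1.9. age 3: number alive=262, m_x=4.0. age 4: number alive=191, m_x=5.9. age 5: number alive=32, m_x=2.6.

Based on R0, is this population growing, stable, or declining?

growing

lx = nx/n0 = nx/300: 1, 1, 0.89, 0.87333…, 0.63667…, 0.10667…
R0 = Σ lx·mx = 0 + 1.8 + 1.691 + 3.493333… + 3.756333… + 0.277333… = 11.018…
R0 > 1, so the population is growing.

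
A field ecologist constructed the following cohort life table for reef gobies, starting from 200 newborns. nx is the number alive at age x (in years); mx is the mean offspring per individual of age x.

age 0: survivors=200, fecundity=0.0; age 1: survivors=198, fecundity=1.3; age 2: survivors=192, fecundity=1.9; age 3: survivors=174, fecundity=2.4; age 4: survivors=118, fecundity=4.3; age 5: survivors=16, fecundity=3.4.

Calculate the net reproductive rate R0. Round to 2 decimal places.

8.01

lx = nx/n0 = nx/200: 1, 0.99, 0.96, 0.87, 0.59, 0.08
lx·mx by age: 0, 1.287, 1.824, 2.088, 2.537, 0.272
R0 = Σ lx·mx = 8.008 → 8.01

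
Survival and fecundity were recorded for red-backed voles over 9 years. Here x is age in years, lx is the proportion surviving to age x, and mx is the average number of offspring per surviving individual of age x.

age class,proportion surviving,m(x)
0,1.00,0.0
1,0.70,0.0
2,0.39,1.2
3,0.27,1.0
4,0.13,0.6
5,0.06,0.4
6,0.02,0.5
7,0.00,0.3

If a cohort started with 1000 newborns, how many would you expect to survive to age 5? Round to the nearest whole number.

Expected survivors = N0 · l_5 = 1000 × 0.06 = 60 → 60

60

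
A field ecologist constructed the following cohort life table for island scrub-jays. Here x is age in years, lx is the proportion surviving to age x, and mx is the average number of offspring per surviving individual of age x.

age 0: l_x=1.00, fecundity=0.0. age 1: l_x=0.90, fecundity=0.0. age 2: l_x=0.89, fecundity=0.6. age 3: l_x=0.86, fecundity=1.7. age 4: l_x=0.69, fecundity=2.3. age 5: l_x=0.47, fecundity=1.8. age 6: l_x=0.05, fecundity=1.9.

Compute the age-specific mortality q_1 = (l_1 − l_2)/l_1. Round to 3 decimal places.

0.011

q_1 = (l_1 − l_2) / l_1 = (0.9 − 0.89) / 0.9
     = 0.01 / 0.9 = 0.011111… → 0.011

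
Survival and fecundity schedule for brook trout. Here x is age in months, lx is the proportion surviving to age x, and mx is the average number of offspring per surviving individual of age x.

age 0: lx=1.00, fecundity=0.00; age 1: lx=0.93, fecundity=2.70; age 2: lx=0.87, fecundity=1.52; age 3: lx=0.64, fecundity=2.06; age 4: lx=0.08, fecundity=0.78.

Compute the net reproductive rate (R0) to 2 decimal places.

5.21

lx·mx by age: 0, 2.511, 1.3224, 1.3184, 0.0624
R0 = Σ lx·mx = 5.2142 → 5.21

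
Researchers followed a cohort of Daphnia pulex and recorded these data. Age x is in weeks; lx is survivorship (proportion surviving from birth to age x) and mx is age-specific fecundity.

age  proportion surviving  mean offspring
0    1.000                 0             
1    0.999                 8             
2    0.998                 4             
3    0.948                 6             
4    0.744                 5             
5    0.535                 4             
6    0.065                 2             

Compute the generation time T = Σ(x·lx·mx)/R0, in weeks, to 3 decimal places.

lx·mx: 0, 7.992, 3.992, 5.688, 3.72, 2.14, 0.13 → R0 = 23.662
x·lx·mx: 0, 7.992, 7.984, 17.064, 14.88, 10.7, 0.78 → Σ = 59.4
T = 59.4 / 23.662 = 2.510354… → 2.510

2.510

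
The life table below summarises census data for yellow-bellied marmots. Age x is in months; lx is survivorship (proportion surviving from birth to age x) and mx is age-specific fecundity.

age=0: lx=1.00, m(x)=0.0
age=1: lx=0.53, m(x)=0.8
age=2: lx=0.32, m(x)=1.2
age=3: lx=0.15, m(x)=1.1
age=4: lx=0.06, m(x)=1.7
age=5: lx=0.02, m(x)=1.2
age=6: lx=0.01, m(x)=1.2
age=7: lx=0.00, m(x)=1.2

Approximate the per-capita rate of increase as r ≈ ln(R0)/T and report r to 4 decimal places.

R0 = Σ lx·mx = 0 + 0.424 + 0.384 + 0.165 + 0.102 + 0.024 + 0.012 + 0 = 1.111
Σ x·lx·mx = 2.287; T = 2.287/1.111 = 2.05851…
r ≈ ln(R0)/T = ln(1.111)/2.05851… = 0.051134… → 0.0511

0.0511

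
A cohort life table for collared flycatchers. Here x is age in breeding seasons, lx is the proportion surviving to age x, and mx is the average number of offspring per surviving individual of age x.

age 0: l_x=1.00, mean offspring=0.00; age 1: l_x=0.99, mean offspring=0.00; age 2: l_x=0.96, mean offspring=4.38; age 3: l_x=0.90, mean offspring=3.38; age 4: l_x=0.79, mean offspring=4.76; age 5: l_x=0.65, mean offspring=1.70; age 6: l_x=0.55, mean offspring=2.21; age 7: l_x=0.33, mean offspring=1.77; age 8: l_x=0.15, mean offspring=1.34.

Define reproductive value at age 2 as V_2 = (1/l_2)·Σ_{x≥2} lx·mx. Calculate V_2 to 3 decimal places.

lx·mx for x ≥ 2: 4.2048, 3.042, 3.7604, 1.105, 1.2155, 0.5841, 0.201 → sum = 14.1128
V_2 = 14.1128 / l_2 = 14.1128 / 0.96 = 14.700833… → 14.701

14.701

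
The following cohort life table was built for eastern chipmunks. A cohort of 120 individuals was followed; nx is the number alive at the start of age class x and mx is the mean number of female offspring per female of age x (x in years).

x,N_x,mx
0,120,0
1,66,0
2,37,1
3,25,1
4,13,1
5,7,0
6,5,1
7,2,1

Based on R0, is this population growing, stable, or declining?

lx = nx/n0 = nx/120: 1, 0.55, 0.30833…, 0.20833…, 0.10833…, 0.05833…, 0.04167…, 0.01667…
R0 = Σ lx·mx = 0 + 0 + 0.308333… + 0.208333… + 0.108333… + 0 + 0.041667… + 0.016667… = 0.683333…
R0 < 1, so the population is declining.

declining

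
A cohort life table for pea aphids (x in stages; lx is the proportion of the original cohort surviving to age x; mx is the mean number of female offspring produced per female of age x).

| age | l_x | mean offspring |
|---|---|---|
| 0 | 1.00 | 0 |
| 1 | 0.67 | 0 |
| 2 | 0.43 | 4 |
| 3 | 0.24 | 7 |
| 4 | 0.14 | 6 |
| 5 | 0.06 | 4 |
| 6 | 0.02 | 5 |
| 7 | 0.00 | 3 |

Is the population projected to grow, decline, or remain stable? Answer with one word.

growing

R0 = Σ lx·mx = 0 + 0 + 1.72 + 1.68 + 0.84 + 0.24 + 0.1 + 0 = 4.58
R0 > 1, so the population is growing.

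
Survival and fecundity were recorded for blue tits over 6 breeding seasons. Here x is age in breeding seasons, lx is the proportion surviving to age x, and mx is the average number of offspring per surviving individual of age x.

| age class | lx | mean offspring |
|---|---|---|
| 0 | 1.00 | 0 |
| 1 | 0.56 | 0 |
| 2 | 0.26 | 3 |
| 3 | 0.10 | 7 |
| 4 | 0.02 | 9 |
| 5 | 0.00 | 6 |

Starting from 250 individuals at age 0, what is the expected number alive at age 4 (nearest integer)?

Expected survivors = N0 · l_4 = 250 × 0.02 = 5 → 5

5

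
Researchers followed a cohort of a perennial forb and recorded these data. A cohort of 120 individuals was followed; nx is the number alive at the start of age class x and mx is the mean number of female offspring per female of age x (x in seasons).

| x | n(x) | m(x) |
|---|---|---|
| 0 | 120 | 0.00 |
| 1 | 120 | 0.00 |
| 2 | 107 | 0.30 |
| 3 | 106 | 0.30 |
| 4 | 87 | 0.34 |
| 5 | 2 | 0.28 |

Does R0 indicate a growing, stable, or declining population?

lx = nx/n0 = nx/120: 1, 1, 0.89167…, 0.88333…, 0.725, 0.01667…
R0 = Σ lx·mx = 0 + 0 + 0.2675… + 0.265… + 0.2465 + 0.004667… = 0.783667…
R0 < 1, so the population is declining.

declining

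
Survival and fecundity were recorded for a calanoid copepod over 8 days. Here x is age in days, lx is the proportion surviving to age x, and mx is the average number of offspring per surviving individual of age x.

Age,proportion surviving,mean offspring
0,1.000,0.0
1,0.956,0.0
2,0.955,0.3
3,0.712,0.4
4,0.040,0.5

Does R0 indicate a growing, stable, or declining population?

declining

R0 = Σ lx·mx = 0 + 0 + 0.2865 + 0.2848 + 0.02 = 0.5913
R0 < 1, so the population is declining.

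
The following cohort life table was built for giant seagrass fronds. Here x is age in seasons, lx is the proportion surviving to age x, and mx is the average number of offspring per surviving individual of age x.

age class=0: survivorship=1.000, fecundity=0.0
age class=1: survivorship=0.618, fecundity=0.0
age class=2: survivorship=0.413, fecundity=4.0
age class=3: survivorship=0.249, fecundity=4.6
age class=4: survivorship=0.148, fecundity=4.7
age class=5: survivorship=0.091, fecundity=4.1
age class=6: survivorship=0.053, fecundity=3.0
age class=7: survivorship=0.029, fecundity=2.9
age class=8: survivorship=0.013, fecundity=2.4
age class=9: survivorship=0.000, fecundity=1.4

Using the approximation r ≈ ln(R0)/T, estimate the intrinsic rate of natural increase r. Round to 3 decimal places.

R0 = Σ lx·mx = 0 + 0 + 1.652 + 1.1454 + 0.6956 + 0.3731 + 0.159 + 0.0841 + 0.0312 + 0 = 4.1404
Σ x·lx·mx = 13.1804; T = 13.1804/4.1404 = 3.18336…
r ≈ ln(R0)/T = ln(4.1404)/3.18336… = 0.44632… → 0.446

0.446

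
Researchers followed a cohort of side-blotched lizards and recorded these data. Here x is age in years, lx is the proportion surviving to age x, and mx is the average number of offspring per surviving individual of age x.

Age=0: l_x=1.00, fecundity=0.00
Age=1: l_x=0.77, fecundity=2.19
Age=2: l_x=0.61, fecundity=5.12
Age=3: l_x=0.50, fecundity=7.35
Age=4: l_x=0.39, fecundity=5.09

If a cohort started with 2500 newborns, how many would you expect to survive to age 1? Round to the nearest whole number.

Expected survivors = N0 · l_1 = 2500 × 0.77 = 1925 → 1925

1925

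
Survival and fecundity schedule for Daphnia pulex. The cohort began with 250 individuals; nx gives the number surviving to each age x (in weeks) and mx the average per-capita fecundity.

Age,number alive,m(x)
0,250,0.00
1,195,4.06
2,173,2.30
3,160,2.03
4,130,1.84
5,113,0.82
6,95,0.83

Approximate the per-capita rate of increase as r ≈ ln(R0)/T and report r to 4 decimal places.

0.8821

lx = nx/n0 = nx/250: 1, 0.78, 0.692, 0.64, 0.52, 0.452, 0.38
R0 = Σ lx·mx = 0 + 3.1668 + 1.5916 + 1.2992 + 0.9568 + 0.37064 + 0.3154 = 7.70044
Σ x·lx·mx = 17.8204; T = 17.8204/7.70044 = 2.31421…
r ≈ ln(R0)/T = ln(7.70044)/2.31421… = 0.882064… → 0.8821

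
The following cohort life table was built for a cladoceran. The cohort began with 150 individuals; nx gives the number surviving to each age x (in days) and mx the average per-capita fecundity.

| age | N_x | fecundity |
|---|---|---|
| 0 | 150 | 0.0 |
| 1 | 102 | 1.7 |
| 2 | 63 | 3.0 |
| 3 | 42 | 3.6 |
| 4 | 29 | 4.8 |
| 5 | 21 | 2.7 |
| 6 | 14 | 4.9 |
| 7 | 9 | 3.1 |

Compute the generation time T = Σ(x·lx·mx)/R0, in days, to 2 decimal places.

lx = nx/n0 = nx/150: 1, 0.68, 0.42, 0.28, 0.19333…, 0.14, 0.09333…, 0.06
lx·mx: 0, 1.156, 1.26, 1.008, 0.928…, 0.378, 0.457333…, 0.186 → R0 = 5.373333…
x·lx·mx: 0, 1.156, 2.52, 3.024, 3.712…, 1.89, 2.744…, 1.302 → Σ = 16.348…
T = 16.348… / 5.373333… = 3.042432… → 3.04

3.04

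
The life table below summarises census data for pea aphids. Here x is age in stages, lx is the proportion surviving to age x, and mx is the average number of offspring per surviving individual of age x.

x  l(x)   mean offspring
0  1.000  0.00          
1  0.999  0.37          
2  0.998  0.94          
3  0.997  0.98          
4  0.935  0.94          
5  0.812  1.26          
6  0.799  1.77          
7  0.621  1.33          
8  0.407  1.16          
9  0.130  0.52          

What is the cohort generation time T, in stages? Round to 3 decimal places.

lx·mx: 0, 0.36963, 0.93812, 0.97706, 0.8789, 1.02312, 1.41423, 0.82593, 0.47212, 0.0676 → R0 = 6.96671
x·lx·mx: 0, 0.36963, 1.87624, 2.93118, 3.5156, 5.1156, 8.48538, 5.78151, 3.77696, 0.6084 → Σ = 32.4605
T = 32.4605 / 6.96671 = 4.659373… → 4.659

4.659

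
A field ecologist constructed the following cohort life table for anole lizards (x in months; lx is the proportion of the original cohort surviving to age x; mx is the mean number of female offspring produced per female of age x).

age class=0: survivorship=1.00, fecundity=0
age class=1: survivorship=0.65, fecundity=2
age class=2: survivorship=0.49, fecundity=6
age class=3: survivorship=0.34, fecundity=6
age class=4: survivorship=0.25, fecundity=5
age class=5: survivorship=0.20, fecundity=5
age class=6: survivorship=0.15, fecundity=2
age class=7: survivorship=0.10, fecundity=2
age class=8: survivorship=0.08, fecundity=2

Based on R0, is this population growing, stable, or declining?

R0 = Σ lx·mx = 0 + 1.3 + 2.94 + 2.04 + 1.25 + 1 + 0.3 + 0.2 + 0.16 = 9.19
R0 > 1, so the population is growing.

growing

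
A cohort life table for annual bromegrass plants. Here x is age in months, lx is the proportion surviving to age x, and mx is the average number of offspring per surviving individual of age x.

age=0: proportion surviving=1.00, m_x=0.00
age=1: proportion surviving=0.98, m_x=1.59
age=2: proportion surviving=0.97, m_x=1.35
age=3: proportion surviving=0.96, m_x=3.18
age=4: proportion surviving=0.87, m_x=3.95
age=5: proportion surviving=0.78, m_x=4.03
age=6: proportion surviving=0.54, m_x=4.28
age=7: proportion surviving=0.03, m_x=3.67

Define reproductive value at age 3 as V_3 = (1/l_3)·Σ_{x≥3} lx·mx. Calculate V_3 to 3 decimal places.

12.556

lx·mx for x ≥ 3: 3.0528, 3.4365, 3.1434, 2.3112, 0.1101 → sum = 12.054
V_3 = 12.054 / l_3 = 12.054 / 0.96 = 12.55625 → 12.556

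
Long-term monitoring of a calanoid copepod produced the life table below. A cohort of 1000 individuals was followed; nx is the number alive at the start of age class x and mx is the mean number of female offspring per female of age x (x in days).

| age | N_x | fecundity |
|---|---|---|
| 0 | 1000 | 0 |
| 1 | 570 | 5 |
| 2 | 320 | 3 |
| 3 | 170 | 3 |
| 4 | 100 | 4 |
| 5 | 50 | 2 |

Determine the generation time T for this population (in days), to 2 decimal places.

1.74

lx = nx/n0 = nx/1000: 1, 0.57, 0.32, 0.17, 0.1, 0.05
lx·mx: 0, 2.85, 0.96, 0.51, 0.4, 0.1 → R0 = 4.82
x·lx·mx: 0, 2.85, 1.92, 1.53, 1.6, 0.5 → Σ = 8.4
T = 8.4 / 4.82 = 1.742739… → 1.74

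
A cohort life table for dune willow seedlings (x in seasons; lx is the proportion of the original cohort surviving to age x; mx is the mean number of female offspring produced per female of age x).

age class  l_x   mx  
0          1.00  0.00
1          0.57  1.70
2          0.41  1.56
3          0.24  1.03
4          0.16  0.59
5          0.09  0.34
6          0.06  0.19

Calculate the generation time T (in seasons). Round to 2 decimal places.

lx·mx: 0, 0.969, 0.6396, 0.2472, 0.0944, 0.0306, 0.0114 → R0 = 1.9922
x·lx·mx: 0, 0.969, 1.2792, 0.7416, 0.3776, 0.153, 0.0684 → Σ = 3.5888
T = 3.5888 / 1.9922 = 1.801426… → 1.80

1.80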